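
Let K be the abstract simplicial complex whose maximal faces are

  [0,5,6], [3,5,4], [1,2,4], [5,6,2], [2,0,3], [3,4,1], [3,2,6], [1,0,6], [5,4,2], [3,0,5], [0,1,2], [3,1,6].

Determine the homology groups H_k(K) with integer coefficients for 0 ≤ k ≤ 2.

Order the vertices as 0 < 1 < 2 < 3 < 4 < 5 < 6. Listing each simplex with vertices in this order, K has dimension 2 with simplices:

  0-simplices (7): [0], [1], [2], [3], [4], [5], [6]
  1-simplices (18): [0,1], [0,2], [0,3], [0,5], [0,6], [1,2], [1,3], [1,4], [1,6], [2,3], [2,4], [2,5], [2,6], [3,4], [3,5], [3,6], [4,5], [5,6]
  2-simplices (12): [0,1,2], [0,1,6], [0,2,3], [0,3,5], [0,5,6], [1,2,4], [1,3,4], [1,3,6], [2,3,6], [2,4,5], [2,5,6], [3,4,5]

giving chain groups C_0 ≅ Z^7, C_1 ≅ Z^18, C_2 ≅ Z^12.

∂_1: C_1 → C_0 is given by ∂[p,q] = [q] − [p].
The 7×18 boundary matrix has rank 6 and Smith normal form diag(1,1,1,1,1,1).

The boundary map ∂_2: C_2 → C_1 acts by ∂[p,q,r] = [q,r] − [p,r] + [p,q]. For instance
  ∂[0,5,6] = [5,6] − [0,6] + [0,5],
  ∂[0,1,2] = [1,2] − [0,2] + [0,1].
The 18×12 boundary matrix has rank 12 and Smith normal form diag(1,1,1,1,1,1,1,1,1,1,1,2).

From H_k ≅ ker(∂_k) / im(∂_{k+1}) we obtain:

  H_0: rank C_0 − rank ∂_1 = 7 − 6 = 1, and the invariant factors of ∂_1 are all 1, so H_0 = Z.
  H_1: rank ker ∂_1 − rank ∂_2 = (18 − 6) − 12 = 0, and ∂_2 has invariant factor 2 > 1, so H_1 = Z_2.
  H_2: rank ker ∂_2 − rank ∂_3 = (12 − 12) − 0 = 0, and there is no ∂_3, so H_2 = 0.

As a check, the Euler characteristic is 7 − 18 + 12 = 1, which agrees with 1 − 0 + 0 = 1.

H_0 = Z,  H_1 = Z_2,  H_2 = 0.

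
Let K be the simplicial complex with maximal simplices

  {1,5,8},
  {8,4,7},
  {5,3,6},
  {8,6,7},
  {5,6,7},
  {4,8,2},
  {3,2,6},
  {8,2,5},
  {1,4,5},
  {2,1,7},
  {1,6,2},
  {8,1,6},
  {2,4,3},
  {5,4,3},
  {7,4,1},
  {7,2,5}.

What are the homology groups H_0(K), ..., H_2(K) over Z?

Take the total order 1 < 2 < 3 < 4 < 5 < 6 < 7 < 8 on the vertex set. Then K (dimension 2) consists of the simplices:

  0-simplices (8): [1], [2], [3], [4], [5], [6], [7], [8]
  1-simplices (24): (24 of them)
  2-simplices (16): [1,2,6], [1,2,7], [1,4,5], [1,4,7], [1,5,8], [1,6,8], [2,3,4], [2,3,6], [2,4,8], [2,5,7], [2,5,8], [3,4,5], [3,5,6], [4,7,8], [5,6,7], [6,7,8]

Hence C_0 ≅ Z^8, C_1 ≅ Z^24, C_2 ≅ Z^16.

∂_1: C_1 → C_0 is given by ∂[p,q] = [q] − [p].
As a 8×24 matrix over Z this has rank 7, with invariant factors (1,1,1,1,1,1,1).

∂_2: C_2 → C_1 maps a triangle to the signed sum of its edges. For instance
  ∂[2,5,8] = [5,8] − [2,8] + [2,5],
  ∂[5,6,7] = [6,7] − [5,7] + [5,6].
The resulting 24×16 matrix has rank 15, and its Smith normal form has invariant factors (1,1,1,1,1,1,1,1,1,1,1,1,1,1,1).

Reading off H_k = ker ∂_k / im ∂_{k+1}:

  H_0: rank C_0 − rank ∂_1 = 8 − 7 = 1, and the invariant factors of ∂_1 are all 1, so H_0 ≅ Z.
  H_1: rank ker ∂_1 − rank ∂_2 = (24 − 7) − 15 = 2, and the invariant factors of ∂_2 are all 1, so H_1 ≅ Z^2.
  H_2: rank ker ∂_2 − rank ∂_3 = (16 − 15) − 0 = 1, and there is no ∂_3, so H_2 ≅ Z.

(K is a triangulation of the torus T^2.)

H_0 ≅ Z,  H_1 ≅ Z^2,  H_2 ≅ Z.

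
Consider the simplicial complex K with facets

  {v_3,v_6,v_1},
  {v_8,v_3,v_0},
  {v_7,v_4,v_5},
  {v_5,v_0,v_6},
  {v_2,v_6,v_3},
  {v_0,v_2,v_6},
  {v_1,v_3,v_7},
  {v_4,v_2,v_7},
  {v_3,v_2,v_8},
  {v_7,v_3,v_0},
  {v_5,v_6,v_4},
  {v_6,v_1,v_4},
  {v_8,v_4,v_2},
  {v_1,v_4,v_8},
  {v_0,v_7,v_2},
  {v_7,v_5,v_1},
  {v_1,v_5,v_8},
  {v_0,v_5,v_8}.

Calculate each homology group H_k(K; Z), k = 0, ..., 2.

We work with the vertex ordering v_0 < v_1 < v_2 < v_3 < v_4 < v_5 < v_6 < v_7 < v_8. The simplices of K, each written with vertices in increasing order, are:

  0-simplices (9): [v_0], [v_1], [v_2], [v_3], [v_4], [v_5], [v_6], [v_7], [v_8]
  1-simplices (27): (27 of them)
  2-simplices (18): (18 of them)

giving chain groups C_0 ≅ Z^9, C_1 ≅ Z^27, C_2 ≅ Z^18.

Boundary ∂_1: C_1 → C_0 sends each edge [p,q] (with p < q) to q − p.
The resulting 9×27 matrix has rank 8, and its Smith normal form has invariant factors (1,1,1,1,1,1,1,1).

Boundary ∂_2: C_2 → C_1 maps a triangle to the signed sum of its edges. For instance
  ∂[v_2,v_3,v_6] = [v_3,v_6] − [v_2,v_6] + [v_2,v_3],
  ∂[v_1,v_4,v_6] = [v_4,v_6] − [v_1,v_6] + [v_1,v_4].
This gives a 27×18 integer matrix of rank 18; reducing to Smith normal form yields diagonal entries (1,1,1,1,1,1,1,1,1,1,1,1,1,1,1,1,1,2).

Now H_k = ker ∂_k / im ∂_{k+1}, so:

  H_0: rank C_0 − rank ∂_1 = 9 − 8 = 1, and the invariant factors of ∂_1 are all 1, so H_0 ≅ Z.
  H_1: rank ker ∂_1 − rank ∂_2 = (27 − 8) − 18 = 1, and ∂_2 has invariant factor 2 > 1, so H_1 ≅ Z ⊕ Z/2Z.
  H_2: rank ker ∂_2 − rank ∂_3 = (18 − 18) − 0 = 0, and there is no ∂_3, so H_2 ≅ 0.

As a check, the Euler characteristic is 9 − 27 + 18 = 0, which agrees with 1 − 1 + 0 = 0.

H_0 = Z,  H_1 = Z ⊕ Z/2Z,  H_2 = 0.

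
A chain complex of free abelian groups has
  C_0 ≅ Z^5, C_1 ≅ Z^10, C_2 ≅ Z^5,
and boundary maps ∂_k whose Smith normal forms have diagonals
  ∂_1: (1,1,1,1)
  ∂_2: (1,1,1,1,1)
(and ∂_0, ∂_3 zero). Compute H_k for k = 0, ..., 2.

H_0 ≅ Z,  H_1 ≅ Z,  H_2 = 0.

H_0: b_0 = 5 − 0 − 4 = 1; torsion from ∂_1 factors > 1: none. So H_0 ≅ Z.
H_1: b_1 = 10 − 4 − 5 = 1; torsion from ∂_2 factors > 1: none. So H_1 ≅ Z.
H_2: b_2 = 5 − 5 − 0 = 0; torsion from ∂_3 factors > 1: none. So H_2 ≅ 0.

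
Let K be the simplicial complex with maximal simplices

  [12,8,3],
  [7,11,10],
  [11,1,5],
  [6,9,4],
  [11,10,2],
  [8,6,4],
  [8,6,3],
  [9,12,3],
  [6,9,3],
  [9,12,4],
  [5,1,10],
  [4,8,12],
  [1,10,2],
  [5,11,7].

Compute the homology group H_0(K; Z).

Fix the vertex order 1 < 2 < 3 < 4 < 5 < 6 < 7 < 8 < 9 < 10 < 11 < 12 and write every simplex with vertices in increasing order. Then dim K = 2 and the simplices of K are:

  0-simplices (12): [1], [2], [3], [4], [5], [6], [7], [8], [9], [10], [11], [12]
  1-simplices (24): (24 of them)
  2-simplices (14): [1,2,10], [1,5,10], [1,5,11], [2,10,11], [3,6,8], [3,6,9], [3,8,12], [3,9,12], [4,6,8], [4,6,9], [4,8,12], [4,9,12], [5,7,11], [7,10,11]

Hence C_0 ≅ Z^12, C_1 ≅ Z^24, C_2 ≅ Z^14.

Boundary ∂_1: C_1 → C_0 is given by ∂[p,q] = [q] − [p]. For instance
  ∂[3,8] = [8] − [3].
This gives a 12×24 integer matrix of rank 10; reducing to Smith normal form yields diagonal entries (1,1,1,1,1,1,1,1,1,1).

∂_2: C_2 → C_1 acts by ∂[p,q,r] = [q,r] − [p,r] + [p,q]. For instance
  ∂[3,9,12] = [9,12] − [3,12] + [3,9],
  ∂[1,2,10] = [2,10] − [1,10] + [1,2].
This gives a 24×14 integer matrix of rank 13; reducing to Smith normal form yields diagonal entries (1,1,1,1,1,1,1,1,1,1,1,1,1).

Computing H_k = (kernel of ∂_k) / (image of ∂_{k+1}):

  H_0: rank C_0 − rank ∂_1 = 12 − 10 = 2, and the invariant factors of ∂_1 are all 1, so H_0 ≅ Z^2.

(K is a triangulation of the disjoint union of the 2-sphere S^2 and the cylinder S^1 x I.)

H_0 = Z^2.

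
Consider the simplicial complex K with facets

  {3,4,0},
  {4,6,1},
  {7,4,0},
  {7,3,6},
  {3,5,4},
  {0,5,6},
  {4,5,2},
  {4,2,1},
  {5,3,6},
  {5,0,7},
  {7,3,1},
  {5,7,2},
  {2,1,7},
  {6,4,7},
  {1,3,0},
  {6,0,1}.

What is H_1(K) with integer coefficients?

Take the total order 0 < 1 < 2 < 3 < 4 < 5 < 6 < 7 on the vertex set. Then K (dimension 2) consists of the simplices:

  0-simplices (8): [0], [1], [2], [3], [4], [5], [6], [7]
  1-simplices (24): (24 of them)
  2-simplices (16): [0,1,3], [0,1,6], [0,3,4], [0,4,7], [0,5,6], [0,5,7], [1,2,4], [1,2,7], [1,3,7], [1,4,6], [2,4,5], [2,5,7], [3,4,5], [3,5,6], [3,6,7], [4,6,7]

giving chain groups C_0 ≅ Z^8, C_1 ≅ Z^24, C_2 ≅ Z^16.

Boundary ∂_1: C_1 → C_0 is given by ∂[p,q] = [q] − [p]. For instance
  ∂[0,5] = [5] − [0].
This gives a 8×24 integer matrix of rank 7; reducing to Smith normal form yields diagonal entries (1,1,1,1,1,1,1).

Boundary ∂_2: C_2 → C_1 sends each 2-simplex [p,q,r] to [q,r] − [p,r] + [p,q]. For instance
  ∂[3,4,5] = [4,5] − [3,5] + [3,4],
  ∂[1,3,7] = [3,7] − [1,7] + [1,3].
As a 24×16 matrix over Z this has rank 15, with invariant factors (1,1,1,1,1,1,1,1,1,1,1,1,1,1,1).

Reading off H_k = ker ∂_k / im ∂_{k+1}:

  H_1: rank ker ∂_1 − rank ∂_2 = (24 − 7) − 15 = 2, and the invariant factors of ∂_2 are all 1, so H_1 = Z^2.

H_1 ≅ Z^2.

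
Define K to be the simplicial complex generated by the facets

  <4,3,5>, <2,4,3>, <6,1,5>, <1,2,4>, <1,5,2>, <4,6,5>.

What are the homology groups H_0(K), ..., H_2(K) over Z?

K has 6 vertices, 12 edges, 6 triangles.
rank ∂_0 = 0, rank ∂_1 = 5 ⇒ b_0 = 6 − 0 − 5 = 1; all invariant factors of ∂_1 are 1 so no torsion. So H_0 = Z.
rank ∂_1 = 5, rank ∂_2 = 6 ⇒ b_1 = 12 − 5 − 6 = 1; all invariant factors of ∂_2 are 1 so no torsion. So H_1 = Z.
rank ∂_2 = 6, rank ∂_3 = 0 ⇒ b_2 = 6 − 6 − 0 = 0. So H_2 = 0.

H_0 = Z,  H_1 = Z,  H_2 = 0.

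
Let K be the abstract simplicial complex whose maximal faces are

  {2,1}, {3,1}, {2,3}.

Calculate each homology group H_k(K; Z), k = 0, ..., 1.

Take the total order 1 < 2 < 3 on the vertex set. Then K (dimension 1) consists of the simplices:

  0-simplices (3): [1], [2], [3]
  1-simplices (3): [1,2], [1,3], [2,3]

Hence C_0 ≅ Z^3, C_1 ≅ Z^3.

The boundary map ∂_1: C_1 → C_0 sends each edge [p,q] (with p < q) to q − p. For instance
  ∂[2,3] = [3] − [2].
The 3×3 boundary matrix has rank 2 and Smith normal form diag(1,1).

Reading off H_k = ker ∂_k / im ∂_{k+1}:

  H_0: rank C_0 − rank ∂_1 = 3 − 2 = 1, and the invariant factors of ∂_1 are all 1, so H_0 ≅ Z.
  H_1: rank ker ∂_1 − rank ∂_2 = (3 − 2) − 0 = 1, and there is no ∂_2, so H_1 ≅ Z.

(K is a triangulation of the circle S^1.)

H_0 ≅ Z,  H_1 ≅ Z.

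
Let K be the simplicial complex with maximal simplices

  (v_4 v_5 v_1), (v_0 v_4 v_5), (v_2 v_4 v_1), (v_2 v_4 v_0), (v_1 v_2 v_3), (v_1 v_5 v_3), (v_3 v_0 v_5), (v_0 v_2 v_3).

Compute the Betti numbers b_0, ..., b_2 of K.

b_0 = 1, b_1 = 0, b_2 = 1.

We work with the vertex ordering v_0 < v_1 < v_2 < v_3 < v_4 < v_5. The simplices of K, each written with vertices in increasing order, are:

  0-simplices (6): [v_0], [v_1], [v_2], [v_3], [v_4], [v_5]
  1-simplices (12): [v_0,v_2], [v_0,v_3], [v_0,v_4], [v_0,v_5], [v_1,v_2], [v_1,v_3], [v_1,v_4], [v_1,v_5], [v_2,v_3], [v_2,v_4], [v_3,v_5], [v_4,v_5]
  2-simplices (8): [v_0,v_2,v_3], [v_0,v_2,v_4], [v_0,v_3,v_5], [v_0,v_4,v_5], [v_1,v_2,v_3], [v_1,v_2,v_4], [v_1,v_3,v_5], [v_1,v_4,v_5]

so the chain groups are C_0 ≅ Z^6, C_1 ≅ Z^12, C_2 ≅ Z^8.

Boundary ∂_1: C_1 → C_0 is given by ∂[p,q] = [q] − [p]. For instance
  ∂[v_1,v_2] = [v_2] − [v_1].
This gives a 6×12 integer matrix of rank 5; reducing to Smith normal form yields diagonal entries (1,1,1,1,1).

The boundary map ∂_2: C_2 → C_1 acts by ∂[p,q,r] = [q,r] − [p,r] + [p,q]. For instance
  ∂[v_1,v_3,v_5] = [v_3,v_5] − [v_1,v_5] + [v_1,v_3],
  ∂[v_1,v_4,v_5] = [v_4,v_5] − [v_1,v_5] + [v_1,v_4].
As a 12×8 matrix over Z this has rank 7, with invariant factors (1,1,1,1,1,1,1).

Computing H_k = (kernel of ∂_k) / (image of ∂_{k+1}):

  H_0: rank C_0 − rank ∂_1 = 6 − 5 = 1, and the invariant factors of ∂_1 are all 1, so H_0 = Z.
  H_1: rank ker ∂_1 − rank ∂_2 = (12 − 5) − 7 = 0, and the invariant factors of ∂_2 are all 1, so H_1 = 0.
  H_2: rank ker ∂_2 − rank ∂_3 = (8 − 7) − 0 = 1, and there is no ∂_3, so H_2 = Z.

Hence the Betti numbers are b_0 = 1, b_1 = 0, b_2 = 1.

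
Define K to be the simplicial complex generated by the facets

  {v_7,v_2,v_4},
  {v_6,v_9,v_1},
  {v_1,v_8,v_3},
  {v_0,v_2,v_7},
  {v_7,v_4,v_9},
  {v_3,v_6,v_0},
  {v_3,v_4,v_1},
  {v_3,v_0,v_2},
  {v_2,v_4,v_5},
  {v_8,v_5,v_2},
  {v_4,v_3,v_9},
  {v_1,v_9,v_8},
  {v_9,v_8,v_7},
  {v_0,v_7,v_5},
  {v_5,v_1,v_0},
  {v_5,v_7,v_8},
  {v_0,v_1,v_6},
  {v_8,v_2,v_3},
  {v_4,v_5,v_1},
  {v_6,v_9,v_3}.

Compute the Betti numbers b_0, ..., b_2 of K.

b_0 = 1, b_1 = 1, b_2 = 0.

We work with the vertex ordering v_0 < v_1 < v_2 < v_3 < v_4 < v_5 < v_6 < v_7 < v_8 < v_9. The simplices of K, each written with vertices in increasing order, are:

  0-simplices (10): [v_0], [v_1], [v_2], [v_3], [v_4], [v_5], [v_6], [v_7], [v_8], [v_9]
  1-simplices (30): (30 of them)
  2-simplices (20): (20 of them)

giving chain groups C_0 ≅ Z^10, C_1 ≅ Z^30, C_2 ≅ Z^20.

Boundary ∂_1: C_1 → C_0 is given by ∂[p,q] = [q] − [p]. For instance
  ∂[v_1,v_6] = [v_6] − [v_1].
This gives a 10×30 integer matrix of rank 9; reducing to Smith normal form yields diagonal entries (1,1,1,1,1,1,1,1,1).

Boundary ∂_2: C_2 → C_1 sends each 2-simplex [p,q,r] to [q,r] − [p,r] + [p,q]. For instance
  ∂[v_0,v_3,v_6] = [v_3,v_6] − [v_0,v_6] + [v_0,v_3],
  ∂[v_0,v_5,v_7] = [v_5,v_7] − [v_0,v_7] + [v_0,v_5].
The 30×20 boundary matrix has rank 20 and Smith normal form diag(1,1,1,1,1,1,1,1,1,1,1,1,1,1,1,1,1,1,1,2).

From H_k ≅ ker(∂_k) / im(∂_{k+1}) we obtain:

  H_0: rank C_0 − rank ∂_1 = 10 − 9 = 1, and the invariant factors of ∂_1 are all 1, so H_0 = Z.
  H_1: rank ker ∂_1 − rank ∂_2 = (30 − 9) − 20 = 1, and ∂_2 has invariant factor 2 > 1, so H_1 = Z ⊕ Z/2.
  H_2: rank ker ∂_2 − rank ∂_3 = (20 − 20) − 0 = 0, and there is no ∂_3, so H_2 = 0.

As a check, the Euler characteristic is 10 − 30 + 20 = 0, which agrees with 1 − 1 + 0 = 0.

Hence the Betti numbers are b_0 = 1, b_1 = 1, b_2 = 0.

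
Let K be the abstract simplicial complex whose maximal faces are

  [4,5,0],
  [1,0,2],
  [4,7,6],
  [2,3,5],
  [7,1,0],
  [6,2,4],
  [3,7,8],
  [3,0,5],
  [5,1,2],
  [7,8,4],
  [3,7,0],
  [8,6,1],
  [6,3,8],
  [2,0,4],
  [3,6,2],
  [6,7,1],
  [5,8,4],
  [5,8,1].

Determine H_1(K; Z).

Fix the vertex order 0 < 1 < 2 < 3 < 4 < 5 < 6 < 7 < 8 and write every simplex with vertices in increasing order. Then dim K = 2 and the simplices of K are:

  0-simplices (9): [0], [1], [2], [3], [4], [5], [6], [7], [8]
  1-simplices (27): (27 of them)
  2-simplices (18): [0,1,2], [0,1,7], [0,2,4], [0,3,5], [0,3,7], [0,4,5], [1,2,5], [1,5,8], [1,6,7], [1,6,8], [2,3,5], [2,3,6], [2,4,6], [3,6,8], [3,7,8], [4,5,8], [4,6,7], [4,7,8]

Hence C_0 ≅ Z^9, C_1 ≅ Z^27, C_2 ≅ Z^18.

Boundary ∂_1: C_1 → C_0 is given by ∂[p,q] = [q] − [p].
The 9×27 boundary matrix has rank 8 and Smith normal form diag(1,1,1,1,1,1,1,1).

Boundary ∂_2: C_2 → C_1 sends each 2-simplex [p,q,r] to [q,r] − [p,r] + [p,q]. For instance
  ∂[3,6,8] = [6,8] − [3,8] + [3,6],
  ∂[2,3,6] = [3,6] − [2,6] + [2,3].
The 27×18 boundary matrix has rank 18 and Smith normal form diag(1,1,1,1,1,1,1,1,1,1,1,1,1,1,1,1,1,2).

Now H_k = ker ∂_k / im ∂_{k+1}, so:

  H_1: rank ker ∂_1 − rank ∂_2 = (27 − 8) − 18 = 1, and ∂_2 has invariant factor 2 > 1, so H_1 ≅ Z ⊕ Z/2Z.

H_1 ≅ Z ⊕ Z/2Z.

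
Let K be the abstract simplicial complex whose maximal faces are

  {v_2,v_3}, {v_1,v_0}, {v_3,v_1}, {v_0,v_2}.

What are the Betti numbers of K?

b_0 = 1, b_1 = 1.

We work with the vertex ordering v_0 < v_1 < v_2 < v_3. The simplices of K, each written with vertices in increasing order, are:

  0-simplices (4): [v_0], [v_1], [v_2], [v_3]
  1-simplices (4): [v_0,v_1], [v_0,v_2], [v_1,v_3], [v_2,v_3]

so the chain groups are C_0 ≅ Z^4, C_1 ≅ Z^4.

The boundary map ∂_1: C_1 → C_0 maps an edge to its endpoints' difference, ∂[p,q] = q − p. For instance
  ∂[v_2,v_3] = [v_3] − [v_2].
This gives a 4×4 integer matrix of rank 3; reducing to Smith normal form yields diagonal entries (1,1,1).

Reading off H_k = ker ∂_k / im ∂_{k+1}:

  H_0: rank C_0 − rank ∂_1 = 4 − 3 = 1, and the invariant factors of ∂_1 are all 1, so H_0 = Z.
  H_1: rank ker ∂_1 − rank ∂_2 = (4 − 3) − 0 = 1, and there is no ∂_2, so H_1 = Z.

As a check, the Euler characteristic is 4 − 4 = 0, which agrees with 1 − 1 = 0.

Hence the Betti numbers are b_0 = 1, b_1 = 1.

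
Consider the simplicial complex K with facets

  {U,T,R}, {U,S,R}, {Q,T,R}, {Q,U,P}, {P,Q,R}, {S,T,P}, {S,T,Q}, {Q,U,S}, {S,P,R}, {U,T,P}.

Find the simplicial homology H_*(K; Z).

H_0 ≅ Z,  H_1 ≅ Z/2Z,  H_2 = 0.

Take the total order P < Q < R < S < T < U on the vertex set. Then K (dimension 2) consists of the simplices:

  0-simplices (6): P, Q, R, S, T, U
  1-simplices (15): PQ, PR, PS, PT, PU, QR, QS, QT, QU, RS, RT, RU, ST, SU, TU
  2-simplices (10): PQR, PQU, PRS, PST, PTU, QRT, QST, QSU, RSU, RTU

Hence C_0 ≅ Z^6, C_1 ≅ Z^15, C_2 ≅ Z^10.

The boundary map ∂_1: C_1 → C_0 maps an edge to its endpoints' difference, ∂[p,q] = q − p. For instance
  ∂PU = U − P.
The 6×15 boundary matrix has rank 5 and Smith normal form diag(1,1,1,1,1).

Boundary ∂_2: C_2 → C_1 sends each 2-simplex [p,q,r] to [q,r] − [p,r] + [p,q]. For instance
  ∂QST = ST − QT + QS,
  ∂PQU = QU − PU + PQ.
The 15×10 boundary matrix has rank 10 and Smith normal form diag(1,1,1,1,1,1,1,1,1,2).

Reading off H_k = ker ∂_k / im ∂_{k+1}:

  H_0: rank C_0 − rank ∂_1 = 6 − 5 = 1, and the invariant factors of ∂_1 are all 1, so H_0 ≅ Z.
  H_1: rank ker ∂_1 − rank ∂_2 = (15 − 5) − 10 = 0, and ∂_2 has invariant factor 2 > 1, so H_1 ≅ Z/2Z.
  H_2: rank ker ∂_2 − rank ∂_3 = (10 − 10) − 0 = 0, and there is no ∂_3, so H_2 ≅ 0.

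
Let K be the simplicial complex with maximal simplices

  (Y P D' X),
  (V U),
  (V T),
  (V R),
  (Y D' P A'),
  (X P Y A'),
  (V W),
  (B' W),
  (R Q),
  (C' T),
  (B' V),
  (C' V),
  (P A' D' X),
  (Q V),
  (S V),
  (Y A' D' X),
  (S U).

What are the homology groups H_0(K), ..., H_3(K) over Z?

H_0 = Z^2,  H_1 = Z^4,  H_2 = 0,  H_3 = Z.

Fix the vertex order P < Q < R < S < T < U < V < W < X < Y < A' < B' < C' < D' and write every simplex with vertices in increasing order. Then dim K = 3 and the simplices of K are:

  0-simplices (14): [P], [Q], [R], [S], [T], [U], [V], [W], [X], [Y], [A'], [B'], [C'], [D']
  1-simplices (22): (22 of them)
  2-simplices (10): [P,X,Y], [P,X,A'], [P,X,D'], [P,Y,A'], [P,Y,D'], [P,A',D'], [X,Y,A'], [X,Y,D'], [X,A',D'], [Y,A',D']
  3-simplices (5): [P,X,Y,A'], [P,X,Y,D'], [P,X,A',D'], [P,Y,A',D'], [X,Y,A',D']

so the chain groups are C_0 ≅ Z^14, C_1 ≅ Z^22, C_2 ≅ Z^10, C_3 ≅ Z^5.

∂_1: C_1 → C_0 maps an edge to its endpoints' difference, ∂[p,q] = q − p. For instance
  ∂[T,C'] = [C'] − [T].
The 14×22 boundary matrix has rank 12 and Smith normal form diag(1,1,1,1,1,1,1,1,1,1,1,1).

The boundary map ∂_2: C_2 → C_1 sends each 2-simplex [p,q,r] to [q,r] − [p,r] + [p,q]. For instance
  ∂[X,A',D'] = [A',D'] − [X,D'] + [X,A'],
  ∂[P,A',D'] = [A',D'] − [P,D'] + [P,A'].
As a 22×10 matrix over Z this has rank 6, with invariant factors (1,1,1,1,1,1).

The boundary map ∂_3: C_3 → C_2 sends each 3-simplex σ to the alternating sum Σ_i (−1)^i (σ with its i-th vertex removed). For instance
  ∂[P,X,A',D'] = [X,A',D'] − [P,A',D'] + [P,X,D'] − [P,X,A'],
  ∂[P,X,Y,A'] = [X,Y,A'] − [P,Y,A'] + [P,X,A'] − [P,X,Y].
The 10×5 boundary matrix has rank 4 and Smith normal form diag(1,1,1,1).

Now H_k = ker ∂_k / im ∂_{k+1}, so:

  H_0: rank C_0 − rank ∂_1 = 14 − 12 = 2, and the invariant factors of ∂_1 are all 1, so H_0 ≅ Z^2.
  H_1: rank ker ∂_1 − rank ∂_2 = (22 − 12) − 6 = 4, and the invariant factors of ∂_2 are all 1, so H_1 ≅ Z^4.
  H_2: rank ker ∂_2 − rank ∂_3 = (10 − 6) − 4 = 0, and the invariant factors of ∂_3 are all 1, so H_2 ≅ 0.
  H_3: rank ker ∂_3 − rank ∂_4 = (5 − 4) − 0 = 1, and there is no ∂_4, so H_3 ≅ Z.

As a check, the Euler characteristic is 14 − 22 + 10 − 5 = -3, which agrees with 2 − 4 + 0 − 1 = -3.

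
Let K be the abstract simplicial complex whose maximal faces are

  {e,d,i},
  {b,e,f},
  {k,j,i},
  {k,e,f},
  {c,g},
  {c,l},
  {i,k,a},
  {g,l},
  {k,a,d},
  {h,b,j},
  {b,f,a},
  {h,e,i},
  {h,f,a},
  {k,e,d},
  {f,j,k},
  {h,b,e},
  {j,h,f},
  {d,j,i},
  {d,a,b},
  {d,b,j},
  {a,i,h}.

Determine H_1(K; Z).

H_1 ≅ Z^2 ⊕ Z/2Z.

Fix the vertex order a < b < c < d < e < f < g < h < i < j < k < l and write every simplex with vertices in increasing order. Then dim K = 2 and the simplices of K are:

  0-simplices (12): a, b, c, d, e, f, g, h, i, j, k, l
  1-simplices (30): ab, ad, af, ah, ai, ak, bd, be, bf, bh, bj, cg, cl, de, di, dj, dk, ef, eh, ei, ek, fh, fj, fk, gl, hi, hj, ij, ik, jk
  2-simplices (18): abd, abf, adk, afh, ahi, aik, bdj, bef, beh, bhj, dei, dek, dij, efk, ehi, fhj, fjk, ijk

giving chain groups C_0 ≅ Z^12, C_1 ≅ Z^30, C_2 ≅ Z^18.

The boundary map ∂_1: C_1 → C_0 is given by ∂[p,q] = [q] − [p].
This gives a 12×30 integer matrix of rank 10; reducing to Smith normal form yields diagonal entries (1,1,1,1,1,1,1,1,1,1).

The boundary map ∂_2: C_2 → C_1 sends each 2-simplex [p,q,r] to [q,r] − [p,r] + [p,q]. For instance
  ∂fjk = jk − fk + fj,
  ∂dij = ij − dj + di.
This gives a 30×18 integer matrix of rank 18; reducing to Smith normal form yields diagonal entries (1,1,1,1,1,1,1,1,1,1,1,1,1,1,1,1,1,2).

Reading off H_k = ker ∂_k / im ∂_{k+1}:

  H_1: rank ker ∂_1 − rank ∂_2 = (30 − 10) − 18 = 2, and ∂_2 has invariant factor 2 > 1, so H_1 ≅ Z^2 ⊕ Z/2Z.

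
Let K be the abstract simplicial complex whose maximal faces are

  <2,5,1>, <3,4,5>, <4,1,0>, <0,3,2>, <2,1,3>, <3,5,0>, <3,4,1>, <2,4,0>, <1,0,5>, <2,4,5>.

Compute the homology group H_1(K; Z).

Order the vertices as 0 < 1 < 2 < 3 < 4 < 5. Listing each simplex with vertices in this order, K has dimension 2 with simplices:

  0-simplices (6): [0], [1], [2], [3], [4], [5]
  1-simplices (15): [0,1], [0,2], [0,3], [0,4], [0,5], [1,2], [1,3], [1,4], [1,5], [2,3], [2,4], [2,5], [3,4], [3,5], [4,5]
  2-simplices (10): [0,1,4], [0,1,5], [0,2,3], [0,2,4], [0,3,5], [1,2,3], [1,2,5], [1,3,4], [2,4,5], [3,4,5]

Hence C_0 ≅ Z^6, C_1 ≅ Z^15, C_2 ≅ Z^10.

Boundary ∂_1: C_1 → C_0 maps an edge to its endpoints' difference, ∂[p,q] = q − p. For instance
  ∂[0,2] = [2] − [0].
As a 6×15 matrix over Z this has rank 5, with invariant factors (1,1,1,1,1).

The boundary map ∂_2: C_2 → C_1 acts by ∂[p,q,r] = [q,r] − [p,r] + [p,q]. For instance
  ∂[2,4,5] = [4,5] − [2,5] + [2,4],
  ∂[0,2,4] = [2,4] − [0,4] + [0,2].
This gives a 15×10 integer matrix of rank 10; reducing to Smith normal form yields diagonal entries (1,1,1,1,1,1,1,1,1,2).

Reading off H_k = ker ∂_k / im ∂_{k+1}:

  H_1: rank ker ∂_1 − rank ∂_2 = (15 − 5) − 10 = 0, and ∂_2 has invariant factor 2 > 1, so H_1 ≅ Z/2Z.

H_1 = Z/2Z.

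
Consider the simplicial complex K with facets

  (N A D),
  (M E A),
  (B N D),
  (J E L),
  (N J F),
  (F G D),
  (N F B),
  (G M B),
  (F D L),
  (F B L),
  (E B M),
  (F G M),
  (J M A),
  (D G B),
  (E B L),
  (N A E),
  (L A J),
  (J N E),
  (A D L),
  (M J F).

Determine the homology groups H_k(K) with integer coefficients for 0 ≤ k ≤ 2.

H_0 = Z,  H_1 = Z × Z/2,  H_2 = 0.

Take the total order A < B < D < E < F < G < J < L < M < N on the vertex set. Then K (dimension 2) consists of the simplices:

  0-simplices (10): A, B, D, E, F, G, J, L, M, N
  1-simplices (30): AD, AE, AJ, AL, AM, AN, BD, BE, BF, BG, BL, BM, BN, DF, DG, DL, DN, EJ, EL, EM, EN, FG, FJ, FL, FM, FN, GM, JL, JM, JN
  2-simplices (20): ADL, ADN, AEM, AEN, AJL, AJM, BDG, BDN, BEL, BEM, BFL, BFN, BGM, DFG, DFL, EJL, EJN, FGM, FJM, FJN

so the chain groups are C_0 ≅ Z^10, C_1 ≅ Z^30, C_2 ≅ Z^20.

Boundary ∂_1: C_1 → C_0 sends each edge [p,q] (with p < q) to q − p. For instance
  ∂AL = L − A.
As a 10×30 matrix over Z this has rank 9, with invariant factors (1,1,1,1,1,1,1,1,1).

Boundary ∂_2: C_2 → C_1 sends each 2-simplex [p,q,r] to [q,r] − [p,r] + [p,q]. For instance
  ∂BFL = FL − BL + BF,
  ∂AJL = JL − AL + AJ.
The resulting 30×20 matrix has rank 20, and its Smith normal form has invariant factors (1,1,1,1,1,1,1,1,1,1,1,1,1,1,1,1,1,1,1,2).

Now H_k = ker ∂_k / im ∂_{k+1}, so:

  H_0: rank C_0 − rank ∂_1 = 10 − 9 = 1, and the invariant factors of ∂_1 are all 1, so H_0 ≅ Z.
  H_1: rank ker ∂_1 − rank ∂_2 = (30 − 9) − 20 = 1, and ∂_2 has invariant factor 2 > 1, so H_1 ≅ Z × Z/2.
  H_2: rank ker ∂_2 − rank ∂_3 = (20 − 20) − 0 = 0, and there is no ∂_3, so H_2 ≅ 0.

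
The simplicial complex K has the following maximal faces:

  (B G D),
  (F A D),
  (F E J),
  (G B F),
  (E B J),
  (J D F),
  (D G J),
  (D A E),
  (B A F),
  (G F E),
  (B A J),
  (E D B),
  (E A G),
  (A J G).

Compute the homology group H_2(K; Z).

H_2 = Z.

Fix the vertex order A < B < D < E < F < G < J and write every simplex with vertices in increasing order. Then dim K = 2 and the simplices of K are:

  0-simplices (7): A, B, D, E, F, G, J
  1-simplices (21): AB, AD, AE, AF, AG, AJ, BD, BE, BF, BG, BJ, DE, DF, DG, DJ, EF, EG, EJ, FG, FJ, GJ
  2-simplices (14): ABF, ABJ, ADE, ADF, AEG, AGJ, BDE, BDG, BEJ, BFG, DFJ, DGJ, EFG, EFJ

Hence C_0 ≅ Z^7, C_1 ≅ Z^21, C_2 ≅ Z^14.

∂_1: C_1 → C_0 is given by ∂[p,q] = [q] − [p]. For instance
  ∂DG = G − D.
The 7×21 boundary matrix has rank 6 and Smith normal form diag(1,1,1,1,1,1).

The boundary map ∂_2: C_2 → C_1 acts by ∂[p,q,r] = [q,r] − [p,r] + [p,q]. For instance
  ∂ABF = BF − AF + AB,
  ∂ADF = DF − AF + AD.
This gives a 21×14 integer matrix of rank 13; reducing to Smith normal form yields diagonal entries (1,1,1,1,1,1,1,1,1,1,1,1,1).

Computing H_k = (kernel of ∂_k) / (image of ∂_{k+1}):

  H_2: rank ker ∂_2 − rank ∂_3 = (14 − 13) − 0 = 1, and there is no ∂_3, so H_2 = Z.

(K is a triangulation of the torus T^2.)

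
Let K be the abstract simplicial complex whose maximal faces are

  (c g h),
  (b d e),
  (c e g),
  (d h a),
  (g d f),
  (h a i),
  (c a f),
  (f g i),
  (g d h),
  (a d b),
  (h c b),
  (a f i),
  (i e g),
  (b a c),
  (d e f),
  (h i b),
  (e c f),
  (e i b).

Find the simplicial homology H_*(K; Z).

Fix the vertex order a < b < c < d < e < f < g < h < i and write every simplex with vertices in increasing order. Then dim K = 2 and the simplices of K are:

  0-simplices (9): a, b, c, d, e, f, g, h, i
  1-simplices (27): ab, ac, ad, af, ah, ai, bc, bd, be, bh, bi, ce, cf, cg, ch, de, df, dg, dh, ef, eg, ei, fg, fi, gh, gi, hi
  2-simplices (18): abc, abd, acf, adh, afi, ahi, bch, bde, bei, bhi, cef, ceg, cgh, def, dfg, dgh, egi, fgi

giving chain groups C_0 ≅ Z^9, C_1 ≅ Z^27, C_2 ≅ Z^18.

Boundary ∂_1: C_1 → C_0 is given by ∂[p,q] = [q] − [p].
As a 9×27 matrix over Z this has rank 8, with invariant factors (1,1,1,1,1,1,1,1).

Boundary ∂_2: C_2 → C_1 sends each 2-simplex [p,q,r] to [q,r] − [p,r] + [p,q]. For instance
  ∂abd = bd − ad + ab,
  ∂ahi = hi − ai + ah.
As a 27×18 matrix over Z this has rank 18, with invariant factors (1,1,1,1,1,1,1,1,1,1,1,1,1,1,1,1,1,2).

Reading off H_k = ker ∂_k / im ∂_{k+1}:

  H_0: rank C_0 − rank ∂_1 = 9 − 8 = 1, and the invariant factors of ∂_1 are all 1, so H_0 = Z.
  H_1: rank ker ∂_1 − rank ∂_2 = (27 − 8) − 18 = 1, and ∂_2 has invariant factor 2 > 1, so H_1 = Z ⊕ Z/2.
  H_2: rank ker ∂_2 − rank ∂_3 = (18 − 18) − 0 = 0, and there is no ∂_3, so H_2 = 0.

(K is a triangulation of the Klein bottle.)

H_0 ≅ Z,  H_1 ≅ Z ⊕ Z/2,  H_2 = 0.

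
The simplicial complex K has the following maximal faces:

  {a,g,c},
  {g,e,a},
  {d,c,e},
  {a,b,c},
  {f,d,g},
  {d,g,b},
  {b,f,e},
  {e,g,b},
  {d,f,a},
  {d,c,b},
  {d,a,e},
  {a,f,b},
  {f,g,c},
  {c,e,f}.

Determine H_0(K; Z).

We work with the vertex ordering a < b < c < d < e < f < g. The simplices of K, each written with vertices in increasing order, are:

  0-simplices (7): a, b, c, d, e, f, g
  1-simplices (21): ab, ac, ad, ae, af, ag, bc, bd, be, bf, bg, cd, ce, cf, cg, de, df, dg, ef, eg, fg
  2-simplices (14): abc, abf, acg, ade, adf, aeg, bcd, bdg, bef, beg, cde, cef, cfg, dfg

so the chain groups are C_0 ≅ Z^7, C_1 ≅ Z^21, C_2 ≅ Z^14.

∂_1: C_1 → C_0 is given by ∂[p,q] = [q] − [p]. For instance
  ∂fg = g − f.
The resulting 7×21 matrix has rank 6, and its Smith normal form has invariant factors (1,1,1,1,1,1).

The boundary map ∂_2: C_2 → C_1 maps a triangle to the signed sum of its edges. For instance
  ∂cfg = fg − cg + cf,
  ∂bcd = cd − bd + bc.
The resulting 21×14 matrix has rank 13, and its Smith normal form has invariant factors (1,1,1,1,1,1,1,1,1,1,1,1,1).

Now H_k = ker ∂_k / im ∂_{k+1}, so:

  H_0: rank C_0 − rank ∂_1 = 7 − 6 = 1, and the invariant factors of ∂_1 are all 1, so H_0 = Z.

H_0 = Z.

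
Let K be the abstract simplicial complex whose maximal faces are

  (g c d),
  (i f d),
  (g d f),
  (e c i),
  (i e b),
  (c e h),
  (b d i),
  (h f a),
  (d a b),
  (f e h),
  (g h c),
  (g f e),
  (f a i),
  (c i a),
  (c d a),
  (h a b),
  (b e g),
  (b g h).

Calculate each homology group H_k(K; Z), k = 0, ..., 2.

Take the total order a < b < c < d < e < f < g < h < i on the vertex set. Then K (dimension 2) consists of the simplices:

  0-simplices (9): a, b, c, d, e, f, g, h, i
  1-simplices (27): ab, ac, ad, af, ah, ai, bd, be, bg, bh, bi, cd, ce, cg, ch, ci, df, dg, di, ef, eg, eh, ei, fg, fh, fi, gh
  2-simplices (18): abd, abh, acd, aci, afh, afi, bdi, beg, bei, bgh, cdg, ceh, cei, cgh, dfg, dfi, efg, efh

Hence C_0 ≅ Z^9, C_1 ≅ Z^27, C_2 ≅ Z^18.

∂_1: C_1 → C_0 maps an edge to its endpoints' difference, ∂[p,q] = q − p.
This gives a 9×27 integer matrix of rank 8; reducing to Smith normal form yields diagonal entries (1,1,1,1,1,1,1,1).

Boundary ∂_2: C_2 → C_1 maps a triangle to the signed sum of its edges. For instance
  ∂cdg = dg − cg + cd,
  ∂dfi = fi − di + df.
The 27×18 boundary matrix has rank 18 and Smith normal form diag(1,1,1,1,1,1,1,1,1,1,1,1,1,1,1,1,1,2).

Computing H_k = (kernel of ∂_k) / (image of ∂_{k+1}):

  H_0: rank C_0 − rank ∂_1 = 9 − 8 = 1, and the invariant factors of ∂_1 are all 1, so H_0 ≅ Z.
  H_1: rank ker ∂_1 − rank ∂_2 = (27 − 8) − 18 = 1, and ∂_2 has invariant factor 2 > 1, so H_1 ≅ Z ⊕ Z/2.
  H_2: rank ker ∂_2 − rank ∂_3 = (18 − 18) − 0 = 0, and there is no ∂_3, so H_2 ≅ 0.

As a check, the Euler characteristic is 9 − 27 + 18 = 0, which agrees with 1 − 1 + 0 = 0.
(K is a triangulation of the Klein bottle.)

H_0 = Z,  H_1 = Z ⊕ Z/2,  H_2 = 0.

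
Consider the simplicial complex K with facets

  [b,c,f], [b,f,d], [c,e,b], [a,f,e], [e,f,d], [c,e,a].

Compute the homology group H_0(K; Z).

Order the vertices as a < b < c < d < e < f. Listing each simplex with vertices in this order, K has dimension 2 with simplices:

  0-simplices (6): a, b, c, d, e, f
  1-simplices (12): ac, ae, af, bc, bd, be, bf, ce, cf, de, df, ef
  2-simplices (6): ace, aef, bce, bcf, bdf, def

giving chain groups C_0 ≅ Z^6, C_1 ≅ Z^12, C_2 ≅ Z^6.

The boundary map ∂_1: C_1 → C_0 is given by ∂[p,q] = [q] − [p].
The 6×12 boundary matrix has rank 5 and Smith normal form diag(1,1,1,1,1).

Boundary ∂_2: C_2 → C_1 maps a triangle to the signed sum of its edges. For instance
  ∂bce = ce − be + bc,
  ∂bdf = df − bf + bd.
This gives a 12×6 integer matrix of rank 6; reducing to Smith normal form yields diagonal entries (1,1,1,1,1,1).

Computing H_k = (kernel of ∂_k) / (image of ∂_{k+1}):

  H_0: rank C_0 − rank ∂_1 = 6 − 5 = 1, and the invariant factors of ∂_1 are all 1, so H_0 = Z.

H_0 ≅ Z.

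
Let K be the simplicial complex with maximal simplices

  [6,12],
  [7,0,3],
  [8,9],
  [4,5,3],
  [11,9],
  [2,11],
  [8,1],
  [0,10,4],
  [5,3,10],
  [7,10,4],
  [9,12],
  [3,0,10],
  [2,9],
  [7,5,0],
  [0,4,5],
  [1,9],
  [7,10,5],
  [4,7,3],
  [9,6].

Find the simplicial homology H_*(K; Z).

Take the total order 0 < 1 < 2 < 3 < 4 < 5 < 6 < 7 < 8 < 9 < 10 < 11 < 12 on the vertex set. Then K (dimension 2) consists of the simplices:

  0-simplices (13): [0], [1], [2], [3], [4], [5], [6], [7], [8], [9], [10], [11], [12]
  1-simplices (24): (24 of them)
  2-simplices (10): [0,3,7], [0,3,10], [0,4,5], [0,4,10], [0,5,7], [3,4,5], [3,4,7], [3,5,10], [4,7,10], [5,7,10]

so the chain groups are C_0 ≅ Z^13, C_1 ≅ Z^24, C_2 ≅ Z^10.

Boundary ∂_1: C_1 → C_0 sends each edge [p,q] (with p < q) to q − p.
The resulting 13×24 matrix has rank 11, and its Smith normal form has invariant factors (1,1,1,1,1,1,1,1,1,1,1).

The boundary map ∂_2: C_2 → C_1 maps a triangle to the signed sum of its edges. For instance
  ∂[3,4,7] = [4,7] − [3,7] + [3,4],
  ∂[3,5,10] = [5,10] − [3,10] + [3,5].
The 24×10 boundary matrix has rank 10 and Smith normal form diag(1,1,1,1,1,1,1,1,1,2).

From H_k ≅ ker(∂_k) / im(∂_{k+1}) we obtain:

  H_0: rank C_0 − rank ∂_1 = 13 − 11 = 2, and the invariant factors of ∂_1 are all 1, so H_0 = Z^2.
  H_1: rank ker ∂_1 − rank ∂_2 = (24 − 11) − 10 = 3, and ∂_2 has invariant factor 2 > 1, so H_1 = Z^3 ⊕ Z/2.
  H_2: rank ker ∂_2 − rank ∂_3 = (10 − 10) − 0 = 0, and there is no ∂_3, so H_2 = 0.

As a check, the Euler characteristic is 13 − 24 + 10 = -1, which agrees with 2 − 3 + 0 = -1.

H_0 ≅ Z^2,  H_1 ≅ Z^3 ⊕ Z/2,  H_2 = 0.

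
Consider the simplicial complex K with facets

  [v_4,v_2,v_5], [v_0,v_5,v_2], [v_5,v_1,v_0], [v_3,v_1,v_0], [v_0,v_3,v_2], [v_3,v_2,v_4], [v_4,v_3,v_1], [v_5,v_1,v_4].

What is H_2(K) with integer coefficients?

Take the total order v_0 < v_1 < v_2 < v_3 < v_4 < v_5 on the vertex set. Then K (dimension 2) consists of the simplices:

  0-simplices (6): [v_0], [v_1], [v_2], [v_3], [v_4], [v_5]
  1-simplices (12): [v_0,v_1], [v_0,v_2], [v_0,v_3], [v_0,v_5], [v_1,v_3], [v_1,v_4], [v_1,v_5], [v_2,v_3], [v_2,v_4], [v_2,v_5], [v_3,v_4], [v_4,v_5]
  2-simplices (8): [v_0,v_1,v_3], [v_0,v_1,v_5], [v_0,v_2,v_3], [v_0,v_2,v_5], [v_1,v_3,v_4], [v_1,v_4,v_5], [v_2,v_3,v_4], [v_2,v_4,v_5]

giving chain groups C_0 ≅ Z^6, C_1 ≅ Z^12, C_2 ≅ Z^8.

The boundary map ∂_1: C_1 → C_0 is given by ∂[p,q] = [q] − [p]. For instance
  ∂[v_1,v_4] = [v_4] − [v_1].
The resulting 6×12 matrix has rank 5, and its Smith normal form has invariant factors (1,1,1,1,1).

Boundary ∂_2: C_2 → C_1 sends each 2-simplex [p,q,r] to [q,r] − [p,r] + [p,q]. For instance
  ∂[v_0,v_2,v_5] = [v_2,v_5] − [v_0,v_5] + [v_0,v_2],
  ∂[v_0,v_1,v_5] = [v_1,v_5] − [v_0,v_5] + [v_0,v_1].
The resulting 12×8 matrix has rank 7, and its Smith normal form has invariant factors (1,1,1,1,1,1,1).

Reading off H_k = ker ∂_k / im ∂_{k+1}:

  H_2: rank ker ∂_2 − rank ∂_3 = (8 − 7) − 0 = 1, and there is no ∂_3, so H_2 ≅ Z.

(K is a triangulation of the 2-sphere S^2.)

H_2 = Z.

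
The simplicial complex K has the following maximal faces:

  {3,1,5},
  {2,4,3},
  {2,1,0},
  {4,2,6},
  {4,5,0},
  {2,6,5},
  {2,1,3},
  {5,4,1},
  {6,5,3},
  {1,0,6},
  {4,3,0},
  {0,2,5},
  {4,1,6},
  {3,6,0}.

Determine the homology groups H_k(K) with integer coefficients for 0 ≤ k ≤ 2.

Take the total order 0 < 1 < 2 < 3 < 4 < 5 < 6 on the vertex set. Then K (dimension 2) consists of the simplices:

  0-simplices (7): [0], [1], [2], [3], [4], [5], [6]
  1-simplices (21): [0,1], [0,2], [0,3], [0,4], [0,5], [0,6], [1,2], [1,3], [1,4], [1,5], [1,6], [2,3], [2,4], [2,5], [2,6], [3,4], [3,5], [3,6], [4,5], [4,6], [5,6]
  2-simplices (14): [0,1,2], [0,1,6], [0,2,5], [0,3,4], [0,3,6], [0,4,5], [1,2,3], [1,3,5], [1,4,5], [1,4,6], [2,3,4], [2,4,6], [2,5,6], [3,5,6]

giving chain groups C_0 ≅ Z^7, C_1 ≅ Z^21, C_2 ≅ Z^14.

Boundary ∂_1: C_1 → C_0 is given by ∂[p,q] = [q] − [p].
The resulting 7×21 matrix has rank 6, and its Smith normal form has invariant factors (1,1,1,1,1,1).

Boundary ∂_2: C_2 → C_1 acts by ∂[p,q,r] = [q,r] − [p,r] + [p,q]. For instance
  ∂[2,5,6] = [5,6] − [2,6] + [2,5],
  ∂[3,5,6] = [5,6] − [3,6] + [3,5].
This gives a 21×14 integer matrix of rank 13; reducing to Smith normal form yields diagonal entries (1,1,1,1,1,1,1,1,1,1,1,1,1).

Now H_k = ker ∂_k / im ∂_{k+1}, so:

  H_0: rank C_0 − rank ∂_1 = 7 − 6 = 1, and the invariant factors of ∂_1 are all 1, so H_0 ≅ Z.
  H_1: rank ker ∂_1 − rank ∂_2 = (21 − 6) − 13 = 2, and the invariant factors of ∂_2 are all 1, so H_1 ≅ Z^2.
  H_2: rank ker ∂_2 − rank ∂_3 = (14 − 13) − 0 = 1, and there is no ∂_3, so H_2 ≅ Z.

H_0 ≅ Z,  H_1 ≅ Z^2,  H_2 ≅ Z.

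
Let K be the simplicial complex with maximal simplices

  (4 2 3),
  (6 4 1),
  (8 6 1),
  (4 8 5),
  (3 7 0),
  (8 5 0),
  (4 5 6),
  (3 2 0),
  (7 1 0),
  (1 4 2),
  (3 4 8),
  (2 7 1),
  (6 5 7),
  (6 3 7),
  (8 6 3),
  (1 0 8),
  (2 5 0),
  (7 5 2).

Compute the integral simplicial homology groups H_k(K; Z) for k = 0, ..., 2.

K has 9 vertices, 27 edges, 18 triangles.
rank ∂_0 = 0, rank ∂_1 = 8 ⇒ b_0 = 9 − 0 − 8 = 1; all invariant factors of ∂_1 are 1 so no torsion. So H_0 = Z.
rank ∂_1 = 8, rank ∂_2 = 18 ⇒ b_1 = 27 − 8 − 18 = 1; ∂_2 has invariant factor(s) [2] giving torsion. So H_1 = Z ⊕ Z_2.
rank ∂_2 = 18, rank ∂_3 = 0 ⇒ b_2 = 18 − 18 − 0 = 0. So H_2 = 0.

H_0 ≅ Z,  H_1 ≅ Z ⊕ Z_2,  H_2 = 0.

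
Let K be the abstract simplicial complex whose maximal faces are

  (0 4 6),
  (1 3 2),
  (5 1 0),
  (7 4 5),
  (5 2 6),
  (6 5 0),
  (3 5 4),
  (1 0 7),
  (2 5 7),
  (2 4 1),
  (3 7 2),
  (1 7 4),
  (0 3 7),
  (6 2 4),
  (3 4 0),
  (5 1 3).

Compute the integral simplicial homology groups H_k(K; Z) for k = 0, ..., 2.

Fix the vertex order 0 < 1 < 2 < 3 < 4 < 5 < 6 < 7 and write every simplex with vertices in increasing order. Then dim K = 2 and the simplices of K are:

  0-simplices (8): [0], [1], [2], [3], [4], [5], [6], [7]
  1-simplices (24): (24 of them)
  2-simplices (16): [0,1,5], [0,1,7], [0,3,4], [0,3,7], [0,4,6], [0,5,6], [1,2,3], [1,2,4], [1,3,5], [1,4,7], [2,3,7], [2,4,6], [2,5,6], [2,5,7], [3,4,5], [4,5,7]

giving chain groups C_0 ≅ Z^8, C_1 ≅ Z^24, C_2 ≅ Z^16.

The boundary map ∂_1: C_1 → C_0 is given by ∂[p,q] = [q] − [p].
The resulting 8×24 matrix has rank 7, and its Smith normal form has invariant factors (1,1,1,1,1,1,1).

Boundary ∂_2: C_2 → C_1 acts by ∂[p,q,r] = [q,r] − [p,r] + [p,q]. For instance
  ∂[1,2,4] = [2,4] − [1,4] + [1,2],
  ∂[0,1,7] = [1,7] − [0,7] + [0,1].
This gives a 24×16 integer matrix of rank 15; reducing to Smith normal form yields diagonal entries (1,1,1,1,1,1,1,1,1,1,1,1,1,1,1).

Computing H_k = (kernel of ∂_k) / (image of ∂_{k+1}):

  H_0: rank C_0 − rank ∂_1 = 8 − 7 = 1, and the invariant factors of ∂_1 are all 1, so H_0 ≅ Z.
  H_1: rank ker ∂_1 − rank ∂_2 = (24 − 7) − 15 = 2, and the invariant factors of ∂_2 are all 1, so H_1 ≅ Z^2.
  H_2: rank ker ∂_2 − rank ∂_3 = (16 − 15) − 0 = 1, and there is no ∂_3, so H_2 ≅ Z.

As a check, the Euler characteristic is 8 − 24 + 16 = 0, which agrees with 1 − 2 + 1 = 0.

H_0 ≅ Z,  H_1 ≅ Z^2,  H_2 ≅ Z.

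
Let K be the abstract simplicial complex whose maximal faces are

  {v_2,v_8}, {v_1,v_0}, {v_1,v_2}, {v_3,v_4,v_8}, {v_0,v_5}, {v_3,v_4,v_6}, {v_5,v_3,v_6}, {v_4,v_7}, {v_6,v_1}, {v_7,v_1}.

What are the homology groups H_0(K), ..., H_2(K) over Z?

H_0 ≅ Z,  H_1 ≅ Z^3,  H_2 = 0.

Order the vertices as v_0 < v_1 < v_2 < v_3 < v_4 < v_5 < v_6 < v_7 < v_8. Listing each simplex with vertices in this order, K has dimension 2 with simplices:

  0-simplices (9): [v_0], [v_1], [v_2], [v_3], [v_4], [v_5], [v_6], [v_7], [v_8]
  1-simplices (14): [v_0,v_1], [v_0,v_5], [v_1,v_2], [v_1,v_6], [v_1,v_7], [v_2,v_8], [v_3,v_4], [v_3,v_5], [v_3,v_6], [v_3,v_8], [v_4,v_6], [v_4,v_7], [v_4,v_8], [v_5,v_6]
  2-simplices (3): [v_3,v_4,v_6], [v_3,v_4,v_8], [v_3,v_5,v_6]

Hence C_0 ≅ Z^9, C_1 ≅ Z^14, C_2 ≅ Z^3.

Boundary ∂_1: C_1 → C_0 maps an edge to its endpoints' difference, ∂[p,q] = q − p.
This gives a 9×14 integer matrix of rank 8; reducing to Smith normal form yields diagonal entries (1,1,1,1,1,1,1,1).

The boundary map ∂_2: C_2 → C_1 acts by ∂[p,q,r] = [q,r] − [p,r] + [p,q]. For instance
  ∂[v_3,v_4,v_8] = [v_4,v_8] − [v_3,v_8] + [v_3,v_4],
  ∂[v_3,v_5,v_6] = [v_5,v_6] − [v_3,v_6] + [v_3,v_5].
This gives a 14×3 integer matrix of rank 3; reducing to Smith normal form yields diagonal entries (1,1,1).

Now H_k = ker ∂_k / im ∂_{k+1}, so:

  H_0: rank C_0 − rank ∂_1 = 9 − 8 = 1, and the invariant factors of ∂_1 are all 1, so H_0 ≅ Z.
  H_1: rank ker ∂_1 − rank ∂_2 = (14 − 8) − 3 = 3, and the invariant factors of ∂_2 are all 1, so H_1 ≅ Z^3.
  H_2: rank ker ∂_2 − rank ∂_3 = (3 − 3) − 0 = 0, and there is no ∂_3, so H_2 ≅ 0.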